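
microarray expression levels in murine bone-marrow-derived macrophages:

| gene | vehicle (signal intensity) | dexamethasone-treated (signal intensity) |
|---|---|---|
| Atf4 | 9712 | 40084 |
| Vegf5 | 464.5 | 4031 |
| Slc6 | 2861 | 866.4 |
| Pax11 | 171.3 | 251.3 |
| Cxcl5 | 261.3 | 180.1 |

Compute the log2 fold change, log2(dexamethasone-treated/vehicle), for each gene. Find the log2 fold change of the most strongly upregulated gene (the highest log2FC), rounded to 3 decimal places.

3.117

log2(40084/9712) = 2.045  (Atf4)
log2(4031/464.5) = 3.117  (Vegf5)
log2(866.4/2861) = -1.723  (Slc6)
log2(251.3/171.3) = 0.553  (Pax11)
log2(180.1/261.3) = -0.537  (Cxcl5)
Vegf5 is most strongly upregulated.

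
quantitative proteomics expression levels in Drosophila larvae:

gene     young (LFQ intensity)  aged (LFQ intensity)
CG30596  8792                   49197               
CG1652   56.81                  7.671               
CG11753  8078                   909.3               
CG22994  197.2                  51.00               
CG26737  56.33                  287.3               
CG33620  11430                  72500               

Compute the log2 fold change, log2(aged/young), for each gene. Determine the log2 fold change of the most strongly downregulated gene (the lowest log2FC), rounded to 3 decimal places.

log2(49197/8792) = 2.484  (CG30596)
log2(7.671/56.81) = -2.889  (CG1652)
log2(909.3/8078) = -3.151  (CG11753)
log2(51.00/197.2) = -1.951  (CG22994)
log2(287.3/56.33) = 2.351  (CG26737)
log2(72500/11430) = 2.665  (CG33620)
CG11753 is most strongly downregulated.

-3.151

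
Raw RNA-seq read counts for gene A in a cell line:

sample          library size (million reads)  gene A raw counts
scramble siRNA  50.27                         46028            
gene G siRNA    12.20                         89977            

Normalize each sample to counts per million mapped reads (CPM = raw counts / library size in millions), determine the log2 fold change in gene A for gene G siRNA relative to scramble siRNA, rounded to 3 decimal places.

CPM(scramble siRNA) = 46028 / 50.27 = 915.6157
CPM(gene G siRNA) = 89977 / 12.20 = 7375.1639
Fold change = 7375.1639 / 915.6157 = 8.05487
log2(8.05487) = 3.0099

3.010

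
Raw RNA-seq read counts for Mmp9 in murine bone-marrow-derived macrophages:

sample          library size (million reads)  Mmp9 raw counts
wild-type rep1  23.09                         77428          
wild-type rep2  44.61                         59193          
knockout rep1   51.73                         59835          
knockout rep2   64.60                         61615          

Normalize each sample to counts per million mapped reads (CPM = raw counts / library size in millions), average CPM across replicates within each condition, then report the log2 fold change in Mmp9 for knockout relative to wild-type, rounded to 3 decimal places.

CPM(wild-type rep1) = 77428 / 23.09 = 3353.3131
CPM(wild-type rep2) = 59193 / 44.61 = 1326.8998
CPM(knockout rep1) = 59835 / 51.73 = 1156.6789
CPM(knockout rep2) = 61615 / 64.60 = 953.7926
mean CPM(wild-type) = 2340.1065; mean CPM(knockout) = 1055.2357
Fold change = 1055.2357 / 2340.1065 = 0.45093
log2(0.45093) = -1.1490

-1.149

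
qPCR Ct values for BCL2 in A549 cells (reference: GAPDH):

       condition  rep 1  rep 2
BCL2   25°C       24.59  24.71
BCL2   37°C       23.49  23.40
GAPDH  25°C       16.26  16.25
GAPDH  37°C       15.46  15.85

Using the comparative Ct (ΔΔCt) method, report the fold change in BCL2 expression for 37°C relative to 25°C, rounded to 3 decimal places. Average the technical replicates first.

1.521

Mean Ct: BCL2 25°C 24.650; BCL2 37°C 23.445; GAPDH 25°C 16.255; GAPDH 37°C 15.655
ΔCt(25°C) = 24.650 − 16.255 = 8.395
ΔCt(37°C) = 23.445 − 15.655 = 7.790
ΔΔCt = 7.790 − 8.395 = -0.605
Fold change = 2^(−(-0.605)) = 2^0.605 = 1.5210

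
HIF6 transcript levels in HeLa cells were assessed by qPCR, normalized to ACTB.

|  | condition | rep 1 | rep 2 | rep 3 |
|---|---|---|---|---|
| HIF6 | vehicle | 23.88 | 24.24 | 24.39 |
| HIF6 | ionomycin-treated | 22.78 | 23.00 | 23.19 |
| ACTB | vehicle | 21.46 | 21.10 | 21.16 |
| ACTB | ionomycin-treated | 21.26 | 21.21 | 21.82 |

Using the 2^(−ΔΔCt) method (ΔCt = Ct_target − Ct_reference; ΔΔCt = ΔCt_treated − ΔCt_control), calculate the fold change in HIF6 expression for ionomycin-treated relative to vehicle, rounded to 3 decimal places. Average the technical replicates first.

Mean Ct: HIF6 vehicle 24.170; HIF6 ionomycin-treated 22.990; ACTB vehicle 21.240; ACTB ionomycin-treated 21.430
ΔCt(vehicle) = 24.170 − 21.240 = 2.930
ΔCt(ionomycin-treated) = 22.990 − 21.430 = 1.560
ΔΔCt = 1.560 − 2.930 = -1.370
Fold change = 2^(−(-1.370)) = 2^1.370 = 2.5847

2.585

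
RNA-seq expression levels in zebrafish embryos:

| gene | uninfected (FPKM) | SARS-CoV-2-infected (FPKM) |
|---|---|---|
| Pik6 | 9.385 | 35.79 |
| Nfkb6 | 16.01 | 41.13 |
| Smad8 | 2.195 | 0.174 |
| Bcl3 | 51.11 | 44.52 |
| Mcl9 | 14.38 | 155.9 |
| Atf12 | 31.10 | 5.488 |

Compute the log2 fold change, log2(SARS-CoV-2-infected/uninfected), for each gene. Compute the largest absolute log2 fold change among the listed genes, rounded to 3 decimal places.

log2(35.79/9.385) = 1.931  (Pik6)
log2(41.13/16.01) = 1.361  (Nfkb6)
log2(0.174/2.195) = -3.657  (Smad8)
log2(44.52/51.11) = -0.199  (Bcl3)
log2(155.9/14.38) = 3.438  (Mcl9)
log2(5.488/31.10) = -2.503  (Atf12)
The largest magnitude belongs to Smad8.

3.657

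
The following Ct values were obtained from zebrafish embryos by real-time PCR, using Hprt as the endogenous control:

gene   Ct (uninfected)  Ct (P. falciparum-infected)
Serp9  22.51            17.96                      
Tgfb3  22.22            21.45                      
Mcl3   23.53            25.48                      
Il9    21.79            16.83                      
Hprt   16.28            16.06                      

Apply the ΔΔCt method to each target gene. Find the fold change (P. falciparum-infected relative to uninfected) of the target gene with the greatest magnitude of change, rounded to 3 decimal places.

Serp9: ΔΔCt = (17.96−16.06) − (22.51−16.28) = 1.90 − 6.23 = -4.33; fold change = 2^4.33 = 20.112
Tgfb3: ΔΔCt = (21.45−16.06) − (22.22−16.28) = 5.39 − 5.94 = -0.55; fold change = 2^0.55 = 1.464
Mcl3: ΔΔCt = (25.48−16.06) − (23.53−16.28) = 9.42 − 7.25 = 2.17; fold change = 2^-2.17 = 0.222
Il9: ΔΔCt = (16.83−16.06) − (21.79−16.28) = 0.77 − 5.51 = -4.74; fold change = 2^4.74 = 26.723
Il9 has the largest |ΔΔCt| = 4.74.

26.723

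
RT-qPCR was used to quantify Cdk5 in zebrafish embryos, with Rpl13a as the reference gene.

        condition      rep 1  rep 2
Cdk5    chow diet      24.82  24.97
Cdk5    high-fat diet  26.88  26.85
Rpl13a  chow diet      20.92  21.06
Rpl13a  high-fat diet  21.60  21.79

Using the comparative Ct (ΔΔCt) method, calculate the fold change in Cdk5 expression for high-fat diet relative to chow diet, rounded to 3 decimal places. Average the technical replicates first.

0.416

Mean Ct: Cdk5 chow diet 24.895; Cdk5 high-fat diet 26.865; Rpl13a chow diet 20.990; Rpl13a high-fat diet 21.695
ΔCt(chow diet) = 24.895 − 20.990 = 3.905
ΔCt(high-fat diet) = 26.865 − 21.695 = 5.170
ΔΔCt = 5.170 − 3.905 = 1.265
Fold change = 2^(−1.265) = 0.4161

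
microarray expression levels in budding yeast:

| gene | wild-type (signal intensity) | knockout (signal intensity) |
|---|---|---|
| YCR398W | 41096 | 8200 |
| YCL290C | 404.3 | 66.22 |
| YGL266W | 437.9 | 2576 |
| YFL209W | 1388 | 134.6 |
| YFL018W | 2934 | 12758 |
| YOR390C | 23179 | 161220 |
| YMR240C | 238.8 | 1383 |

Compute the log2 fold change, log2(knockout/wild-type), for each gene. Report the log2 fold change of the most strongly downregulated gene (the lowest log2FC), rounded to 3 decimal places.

-3.366

log2(8200/41096) = -2.325  (YCR398W)
log2(66.22/404.3) = -2.610  (YCL290C)
log2(2576/437.9) = 2.556  (YGL266W)
log2(134.6/1388) = -3.366  (YFL209W)
log2(12758/2934) = 2.120  (YFL018W)
log2(161220/23179) = 2.798  (YOR390C)
log2(1383/238.8) = 2.534  (YMR240C)
YFL209W is most strongly downregulated.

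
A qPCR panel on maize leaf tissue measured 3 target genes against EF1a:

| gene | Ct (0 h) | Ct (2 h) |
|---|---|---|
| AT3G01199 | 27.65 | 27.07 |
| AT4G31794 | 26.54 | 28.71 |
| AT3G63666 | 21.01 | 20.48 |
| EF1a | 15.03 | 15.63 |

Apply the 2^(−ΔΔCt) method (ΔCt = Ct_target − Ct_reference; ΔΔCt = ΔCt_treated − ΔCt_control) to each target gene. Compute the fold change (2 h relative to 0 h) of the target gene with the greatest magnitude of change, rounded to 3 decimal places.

0.337

AT3G01199: ΔΔCt = (27.07−15.63) − (27.65−15.03) = 11.44 − 12.62 = -1.18; fold change = 2^1.18 = 2.266
AT4G31794: ΔΔCt = (28.71−15.63) − (26.54−15.03) = 13.08 − 11.51 = 1.57; fold change = 2^-1.57 = 0.337
AT3G63666: ΔΔCt = (20.48−15.63) − (21.01−15.03) = 4.85 − 5.98 = -1.13; fold change = 2^1.13 = 2.189
AT4G31794 has the largest |ΔΔCt| = 1.57.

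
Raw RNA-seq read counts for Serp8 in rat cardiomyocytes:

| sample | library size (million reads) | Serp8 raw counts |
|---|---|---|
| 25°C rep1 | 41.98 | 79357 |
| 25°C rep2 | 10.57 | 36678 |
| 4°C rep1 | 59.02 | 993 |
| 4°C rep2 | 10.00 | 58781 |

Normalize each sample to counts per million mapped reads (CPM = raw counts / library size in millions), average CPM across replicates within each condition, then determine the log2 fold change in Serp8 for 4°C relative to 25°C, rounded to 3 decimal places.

CPM(25°C rep1) = 79357 / 41.98 = 1890.3525
CPM(25°C rep2) = 36678 / 10.57 = 3470.0095
CPM(4°C rep1) = 993 / 59.02 = 16.8248
CPM(4°C rep2) = 58781 / 10.00 = 5878.1000
mean CPM(25°C) = 2680.1810; mean CPM(4°C) = 2947.4624
Fold change = 2947.4624 / 2680.1810 = 1.09973
log2(1.09973) = 0.1371

0.137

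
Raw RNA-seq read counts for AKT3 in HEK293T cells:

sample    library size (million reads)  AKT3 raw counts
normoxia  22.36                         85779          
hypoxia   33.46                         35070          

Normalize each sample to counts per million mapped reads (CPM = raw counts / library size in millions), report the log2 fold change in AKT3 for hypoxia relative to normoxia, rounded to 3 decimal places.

CPM(normoxia) = 85779 / 22.36 = 3836.2701
CPM(hypoxia) = 35070 / 33.46 = 1048.1172
Fold change = 1048.1172 / 3836.2701 = 0.27321
log2(0.27321) = -1.8719

-1.872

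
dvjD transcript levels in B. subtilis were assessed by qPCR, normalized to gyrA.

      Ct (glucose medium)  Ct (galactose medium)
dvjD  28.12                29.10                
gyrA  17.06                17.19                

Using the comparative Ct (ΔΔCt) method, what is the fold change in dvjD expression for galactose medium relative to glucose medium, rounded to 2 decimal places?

ΔCt(glucose medium) = 28.120 − 17.060 = 11.060
ΔCt(galactose medium) = 29.100 − 17.190 = 11.910
ΔΔCt = 11.910 − 11.060 = 0.850
Fold change = 2^(−0.850) = 0.555

0.55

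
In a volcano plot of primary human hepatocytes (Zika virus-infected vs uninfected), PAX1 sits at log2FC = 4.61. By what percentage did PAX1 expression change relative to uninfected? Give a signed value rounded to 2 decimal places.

2342.01%

Fold change = 2^(4.61) = 24.4201
Percent change = (FC − 1) × 100% = (24.4201 − 1) × 100 = 2342.01%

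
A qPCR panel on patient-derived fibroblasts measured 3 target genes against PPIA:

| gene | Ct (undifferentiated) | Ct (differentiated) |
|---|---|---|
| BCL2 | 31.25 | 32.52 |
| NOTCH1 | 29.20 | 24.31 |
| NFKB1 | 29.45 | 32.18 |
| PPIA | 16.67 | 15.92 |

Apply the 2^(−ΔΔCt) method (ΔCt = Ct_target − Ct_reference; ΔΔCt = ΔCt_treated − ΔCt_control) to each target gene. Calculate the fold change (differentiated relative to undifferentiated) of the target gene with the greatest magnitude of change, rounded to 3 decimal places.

17.630

BCL2: ΔΔCt = (32.52−15.92) − (31.25−16.67) = 16.60 − 14.58 = 2.02; fold change = 2^-2.02 = 0.247
NOTCH1: ΔΔCt = (24.31−15.92) − (29.20−16.67) = 8.39 − 12.53 = -4.14; fold change = 2^4.14 = 17.630
NFKB1: ΔΔCt = (32.18−15.92) − (29.45−16.67) = 16.26 − 12.78 = 3.48; fold change = 2^-3.48 = 0.090
NOTCH1 has the largest |ΔΔCt| = 4.14.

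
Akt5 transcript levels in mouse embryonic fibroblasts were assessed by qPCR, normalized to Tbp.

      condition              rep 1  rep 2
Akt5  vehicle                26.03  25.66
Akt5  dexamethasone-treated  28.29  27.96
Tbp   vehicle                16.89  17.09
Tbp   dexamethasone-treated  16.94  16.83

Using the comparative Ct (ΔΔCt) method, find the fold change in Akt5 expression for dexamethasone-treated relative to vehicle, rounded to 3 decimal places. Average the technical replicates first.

0.191

Mean Ct: Akt5 vehicle 25.845; Akt5 dexamethasone-treated 28.125; Tbp vehicle 16.990; Tbp dexamethasone-treated 16.885
ΔCt(vehicle) = 25.845 − 16.990 = 8.855
ΔCt(dexamethasone-treated) = 28.125 − 16.885 = 11.240
ΔΔCt = 11.240 − 8.855 = 2.385
Fold change = 2^(−2.385) = 0.1914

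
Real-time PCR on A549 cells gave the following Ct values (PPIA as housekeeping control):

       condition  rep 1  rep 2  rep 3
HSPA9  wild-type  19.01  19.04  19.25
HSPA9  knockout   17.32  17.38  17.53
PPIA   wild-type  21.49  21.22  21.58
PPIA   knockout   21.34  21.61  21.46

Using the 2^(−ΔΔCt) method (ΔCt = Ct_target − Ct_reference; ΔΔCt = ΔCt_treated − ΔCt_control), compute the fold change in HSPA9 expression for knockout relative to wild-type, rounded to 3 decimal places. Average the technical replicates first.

Mean Ct: HSPA9 wild-type 19.100; HSPA9 knockout 17.410; PPIA wild-type 21.430; PPIA knockout 21.470
ΔCt(wild-type) = 19.100 − 21.430 = -2.330
ΔCt(knockout) = 17.410 − 21.470 = -4.060
ΔΔCt = -4.060 − (-2.330) = -1.730
Fold change = 2^(−(-1.730)) = 2^1.730 = 3.3173

3.317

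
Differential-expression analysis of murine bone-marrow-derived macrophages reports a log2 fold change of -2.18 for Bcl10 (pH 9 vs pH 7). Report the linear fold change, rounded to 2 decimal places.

Fold change = 2^(-2.18) = 0.221

0.22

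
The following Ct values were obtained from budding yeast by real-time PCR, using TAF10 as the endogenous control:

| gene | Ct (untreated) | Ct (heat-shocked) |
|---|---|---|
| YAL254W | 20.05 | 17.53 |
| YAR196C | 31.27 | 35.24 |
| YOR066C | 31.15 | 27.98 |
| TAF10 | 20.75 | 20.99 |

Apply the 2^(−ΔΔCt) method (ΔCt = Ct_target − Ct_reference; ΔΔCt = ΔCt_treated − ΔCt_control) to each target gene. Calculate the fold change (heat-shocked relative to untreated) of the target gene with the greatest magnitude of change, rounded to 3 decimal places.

0.075

YAL254W: ΔΔCt = (17.53−20.99) − (20.05−20.75) = -3.46 − (-0.70) = -2.76; fold change = 2^2.76 = 6.774
YAR196C: ΔΔCt = (35.24−20.99) − (31.27−20.75) = 14.25 − 10.52 = 3.73; fold change = 2^-3.73 = 0.075
YOR066C: ΔΔCt = (27.98−20.99) − (31.15−20.75) = 6.99 − 10.40 = -3.41; fold change = 2^3.41 = 10.629
YAR196C has the largest |ΔΔCt| = 3.73.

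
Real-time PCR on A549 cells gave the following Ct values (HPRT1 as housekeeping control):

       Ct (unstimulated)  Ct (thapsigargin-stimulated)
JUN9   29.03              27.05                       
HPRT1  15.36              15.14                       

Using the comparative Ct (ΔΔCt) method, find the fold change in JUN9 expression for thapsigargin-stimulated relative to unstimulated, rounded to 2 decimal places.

3.39

ΔCt(unstimulated) = 29.030 − 15.360 = 13.670
ΔCt(thapsigargin-stimulated) = 27.050 − 15.140 = 11.910
ΔΔCt = 11.910 − 13.670 = -1.760
Fold change = 2^(−(-1.760)) = 2^1.760 = 3.387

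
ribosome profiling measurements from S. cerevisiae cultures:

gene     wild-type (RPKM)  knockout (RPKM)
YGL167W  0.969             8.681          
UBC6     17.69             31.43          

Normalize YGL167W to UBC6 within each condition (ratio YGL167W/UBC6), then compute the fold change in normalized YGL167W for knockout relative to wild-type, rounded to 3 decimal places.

5.042

YGL167W/UBC6 (wild-type) = 0.969 / 17.69 = 0.054777
YGL167W/UBC6 (knockout) = 8.681 / 31.43 = 0.2762
Fold change = 0.2762 / 0.054777 = 5.0423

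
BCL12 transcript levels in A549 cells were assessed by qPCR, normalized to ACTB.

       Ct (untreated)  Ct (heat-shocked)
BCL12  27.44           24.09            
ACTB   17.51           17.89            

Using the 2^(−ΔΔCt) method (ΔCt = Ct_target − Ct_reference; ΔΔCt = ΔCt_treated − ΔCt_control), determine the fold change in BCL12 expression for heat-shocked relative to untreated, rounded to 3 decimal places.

13.269

ΔCt(untreated) = 27.440 − 17.510 = 9.930
ΔCt(heat-shocked) = 24.090 − 17.890 = 6.200
ΔΔCt = 6.200 − 9.930 = -3.730
Fold change = 2^(−(-3.730)) = 2^3.730 = 13.2691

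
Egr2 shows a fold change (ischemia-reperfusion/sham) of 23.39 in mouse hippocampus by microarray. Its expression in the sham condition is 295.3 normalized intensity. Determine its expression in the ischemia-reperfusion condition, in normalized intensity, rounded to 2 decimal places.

ischemia-reperfusion expression = 295.3 × 23.39 = 6907.07

6907.07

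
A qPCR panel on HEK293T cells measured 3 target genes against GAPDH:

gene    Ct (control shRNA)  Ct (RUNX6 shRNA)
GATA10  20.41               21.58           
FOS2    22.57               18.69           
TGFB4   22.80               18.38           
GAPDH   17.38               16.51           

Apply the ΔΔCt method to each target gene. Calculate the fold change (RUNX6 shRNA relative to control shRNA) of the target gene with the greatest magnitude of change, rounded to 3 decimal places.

GATA10: ΔΔCt = (21.58−16.51) − (20.41−17.38) = 5.07 − 3.03 = 2.04; fold change = 2^-2.04 = 0.243
FOS2: ΔΔCt = (18.69−16.51) − (22.57−17.38) = 2.18 − 5.19 = -3.01; fold change = 2^3.01 = 8.056
TGFB4: ΔΔCt = (18.38−16.51) − (22.80−17.38) = 1.87 − 5.42 = -3.55; fold change = 2^3.55 = 11.713
TGFB4 has the largest |ΔΔCt| = 3.55.

11.713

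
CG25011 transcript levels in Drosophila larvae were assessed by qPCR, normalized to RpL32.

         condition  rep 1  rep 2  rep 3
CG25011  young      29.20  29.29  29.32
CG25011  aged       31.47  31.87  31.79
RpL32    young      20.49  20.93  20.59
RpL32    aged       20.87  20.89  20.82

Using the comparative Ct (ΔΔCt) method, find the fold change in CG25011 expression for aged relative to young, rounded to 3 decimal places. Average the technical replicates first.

0.210

Mean Ct: CG25011 young 29.270; CG25011 aged 31.710; RpL32 young 20.670; RpL32 aged 20.860
ΔCt(young) = 29.270 − 20.670 = 8.600
ΔCt(aged) = 31.710 − 20.860 = 10.850
ΔΔCt = 10.850 − 8.600 = 2.250
Fold change = 2^(−2.250) = 0.2102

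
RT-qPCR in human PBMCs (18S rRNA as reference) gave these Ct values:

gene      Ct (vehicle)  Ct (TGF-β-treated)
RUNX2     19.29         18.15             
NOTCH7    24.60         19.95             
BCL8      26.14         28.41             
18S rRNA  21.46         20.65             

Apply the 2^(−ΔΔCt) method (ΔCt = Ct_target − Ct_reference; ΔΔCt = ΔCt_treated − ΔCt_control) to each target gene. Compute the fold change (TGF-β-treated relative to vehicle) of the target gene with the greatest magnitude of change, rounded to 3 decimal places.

RUNX2: ΔΔCt = (18.15−20.65) − (19.29−21.46) = -2.50 − (-2.17) = -0.33; fold change = 2^0.33 = 1.257
NOTCH7: ΔΔCt = (19.95−20.65) − (24.60−21.46) = -0.70 − 3.14 = -3.84; fold change = 2^3.84 = 14.320
BCL8: ΔΔCt = (28.41−20.65) − (26.14−21.46) = 7.76 − 4.68 = 3.08; fold change = 2^-3.08 = 0.118
NOTCH7 has the largest |ΔΔCt| = 3.84.

14.320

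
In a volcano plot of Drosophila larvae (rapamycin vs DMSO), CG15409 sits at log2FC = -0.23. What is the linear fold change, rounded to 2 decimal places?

0.85

Fold change = 2^(-0.23) = 0.853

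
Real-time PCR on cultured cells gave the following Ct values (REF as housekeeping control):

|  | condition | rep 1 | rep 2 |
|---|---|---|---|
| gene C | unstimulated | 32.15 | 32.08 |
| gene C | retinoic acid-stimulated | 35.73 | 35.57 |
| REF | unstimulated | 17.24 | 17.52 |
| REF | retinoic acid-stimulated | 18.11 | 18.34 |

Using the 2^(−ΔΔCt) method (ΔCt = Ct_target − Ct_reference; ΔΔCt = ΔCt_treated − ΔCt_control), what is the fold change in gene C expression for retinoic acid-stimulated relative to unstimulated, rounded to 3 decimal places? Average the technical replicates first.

0.155

Mean Ct: gene C unstimulated 32.115; gene C retinoic acid-stimulated 35.650; REF unstimulated 17.380; REF retinoic acid-stimulated 18.225
ΔCt(unstimulated) = 32.115 − 17.380 = 14.735
ΔCt(retinoic acid-stimulated) = 35.650 − 18.225 = 17.425
ΔΔCt = 17.425 − 14.735 = 2.690
Fold change = 2^(−2.690) = 0.1550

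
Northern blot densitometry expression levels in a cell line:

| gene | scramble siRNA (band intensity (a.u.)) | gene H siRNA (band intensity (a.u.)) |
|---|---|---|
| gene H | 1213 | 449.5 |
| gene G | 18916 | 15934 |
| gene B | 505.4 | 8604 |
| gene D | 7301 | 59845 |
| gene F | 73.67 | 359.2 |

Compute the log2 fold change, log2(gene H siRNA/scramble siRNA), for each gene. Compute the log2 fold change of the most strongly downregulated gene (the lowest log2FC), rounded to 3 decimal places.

-1.432

log2(449.5/1213) = -1.432  (gene H)
log2(15934/18916) = -0.247  (gene G)
log2(8604/505.4) = 4.090  (gene B)
log2(59845/7301) = 3.035  (gene D)
log2(359.2/73.67) = 2.286  (gene F)
gene H is most strongly downregulated.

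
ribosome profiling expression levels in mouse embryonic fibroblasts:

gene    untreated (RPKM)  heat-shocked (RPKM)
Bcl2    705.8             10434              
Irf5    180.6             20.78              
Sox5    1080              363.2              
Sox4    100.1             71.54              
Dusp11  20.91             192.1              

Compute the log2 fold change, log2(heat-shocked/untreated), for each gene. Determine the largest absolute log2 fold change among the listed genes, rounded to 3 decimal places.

log2(10434/705.8) = 3.886  (Bcl2)
log2(20.78/180.6) = -3.120  (Irf5)
log2(363.2/1080) = -1.572  (Sox5)
log2(71.54/100.1) = -0.485  (Sox4)
log2(192.1/20.91) = 3.200  (Dusp11)
The largest magnitude belongs to Bcl2.

3.886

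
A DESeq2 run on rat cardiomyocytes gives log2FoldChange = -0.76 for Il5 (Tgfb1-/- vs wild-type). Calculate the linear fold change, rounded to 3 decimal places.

Fold change = 2^(-0.76) = 0.5905
That is, Il5 drops to 59.0% of the wild-type level.

0.590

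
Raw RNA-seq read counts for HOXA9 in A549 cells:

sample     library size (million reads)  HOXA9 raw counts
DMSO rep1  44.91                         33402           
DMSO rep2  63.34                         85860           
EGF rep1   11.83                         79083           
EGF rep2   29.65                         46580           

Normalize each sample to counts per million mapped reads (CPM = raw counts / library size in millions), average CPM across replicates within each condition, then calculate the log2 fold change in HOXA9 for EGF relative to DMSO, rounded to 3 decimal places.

1.976

CPM(DMSO rep1) = 33402 / 44.91 = 743.7542
CPM(DMSO rep2) = 85860 / 63.34 = 1355.5415
CPM(EGF rep1) = 79083 / 11.83 = 6684.9535
CPM(EGF rep2) = 46580 / 29.65 = 1570.9949
mean CPM(DMSO) = 1049.6478; mean CPM(EGF) = 4127.9742
Fold change = 4127.9742 / 1049.6478 = 3.93272
log2(3.93272) = 1.9755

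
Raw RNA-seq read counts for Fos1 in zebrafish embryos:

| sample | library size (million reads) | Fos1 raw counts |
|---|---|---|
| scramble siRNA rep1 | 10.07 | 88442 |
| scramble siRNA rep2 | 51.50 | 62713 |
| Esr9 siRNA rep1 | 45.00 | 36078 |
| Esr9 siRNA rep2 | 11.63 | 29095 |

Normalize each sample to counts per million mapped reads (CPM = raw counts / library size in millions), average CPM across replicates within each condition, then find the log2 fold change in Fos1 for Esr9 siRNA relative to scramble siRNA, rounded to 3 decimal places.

CPM(scramble siRNA rep1) = 88442 / 10.07 = 8782.7210
CPM(scramble siRNA rep2) = 62713 / 51.50 = 1217.7282
CPM(Esr9 siRNA rep1) = 36078 / 45.00 = 801.7333
CPM(Esr9 siRNA rep2) = 29095 / 11.63 = 2501.7197
mean CPM(scramble siRNA) = 5000.2246; mean CPM(Esr9 siRNA) = 1651.7265
Fold change = 1651.7265 / 5000.2246 = 0.33033
log2(0.33033) = -1.5980

-1.598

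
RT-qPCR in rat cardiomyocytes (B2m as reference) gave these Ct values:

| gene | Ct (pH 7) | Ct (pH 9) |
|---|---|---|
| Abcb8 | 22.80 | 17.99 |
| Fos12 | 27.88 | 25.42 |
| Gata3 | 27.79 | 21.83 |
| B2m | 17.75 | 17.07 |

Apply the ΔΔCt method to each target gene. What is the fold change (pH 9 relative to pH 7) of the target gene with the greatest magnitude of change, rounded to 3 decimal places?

38.854

Abcb8: ΔΔCt = (17.99−17.07) − (22.80−17.75) = 0.92 − 5.05 = -4.13; fold change = 2^4.13 = 17.509
Fos12: ΔΔCt = (25.42−17.07) − (27.88−17.75) = 8.35 − 10.13 = -1.78; fold change = 2^1.78 = 3.434
Gata3: ΔΔCt = (21.83−17.07) − (27.79−17.75) = 4.76 − 10.04 = -5.28; fold change = 2^5.28 = 38.854
Gata3 has the largest |ΔΔCt| = 5.28.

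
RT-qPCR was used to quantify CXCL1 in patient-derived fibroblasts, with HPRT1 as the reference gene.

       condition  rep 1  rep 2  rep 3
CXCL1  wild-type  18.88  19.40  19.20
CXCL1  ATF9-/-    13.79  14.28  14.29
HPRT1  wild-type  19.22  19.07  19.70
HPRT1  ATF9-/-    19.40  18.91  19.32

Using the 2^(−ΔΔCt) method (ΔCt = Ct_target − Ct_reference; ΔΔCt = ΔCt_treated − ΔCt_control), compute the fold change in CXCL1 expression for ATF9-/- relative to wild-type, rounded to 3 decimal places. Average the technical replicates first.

Mean Ct: CXCL1 wild-type 19.160; CXCL1 ATF9-/- 14.120; HPRT1 wild-type 19.330; HPRT1 ATF9-/- 19.210
ΔCt(wild-type) = 19.160 − 19.330 = -0.170
ΔCt(ATF9-/-) = 14.120 − 19.210 = -5.090
ΔΔCt = -5.090 − (-0.170) = -4.920
Fold change = 2^(−(-4.920)) = 2^4.920 = 30.2738

30.274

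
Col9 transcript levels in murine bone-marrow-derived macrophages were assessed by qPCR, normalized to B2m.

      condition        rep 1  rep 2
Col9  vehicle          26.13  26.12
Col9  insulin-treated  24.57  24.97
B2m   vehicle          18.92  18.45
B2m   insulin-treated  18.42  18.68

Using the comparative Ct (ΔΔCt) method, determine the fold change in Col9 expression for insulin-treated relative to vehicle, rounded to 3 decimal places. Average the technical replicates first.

Mean Ct: Col9 vehicle 26.125; Col9 insulin-treated 24.770; B2m vehicle 18.685; B2m insulin-treated 18.550
ΔCt(vehicle) = 26.125 − 18.685 = 7.440
ΔCt(insulin-treated) = 24.770 − 18.550 = 6.220
ΔΔCt = 6.220 − 7.440 = -1.220
Fold change = 2^(−(-1.220)) = 2^1.220 = 2.3295

2.329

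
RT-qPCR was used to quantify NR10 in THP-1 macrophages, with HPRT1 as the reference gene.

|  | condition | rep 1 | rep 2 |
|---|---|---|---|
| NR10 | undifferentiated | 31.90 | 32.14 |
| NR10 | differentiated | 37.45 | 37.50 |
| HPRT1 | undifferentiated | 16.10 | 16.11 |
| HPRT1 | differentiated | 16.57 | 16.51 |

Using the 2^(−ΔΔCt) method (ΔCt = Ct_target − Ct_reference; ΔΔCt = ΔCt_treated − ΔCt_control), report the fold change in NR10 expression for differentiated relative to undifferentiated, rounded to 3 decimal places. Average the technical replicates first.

Mean Ct: NR10 undifferentiated 32.020; NR10 differentiated 37.475; HPRT1 undifferentiated 16.105; HPRT1 differentiated 16.540
ΔCt(undifferentiated) = 32.020 − 16.105 = 15.915
ΔCt(differentiated) = 37.475 − 16.540 = 20.935
ΔΔCt = 20.935 − 15.915 = 5.020
Fold change = 2^(−5.020) = 0.0308

0.031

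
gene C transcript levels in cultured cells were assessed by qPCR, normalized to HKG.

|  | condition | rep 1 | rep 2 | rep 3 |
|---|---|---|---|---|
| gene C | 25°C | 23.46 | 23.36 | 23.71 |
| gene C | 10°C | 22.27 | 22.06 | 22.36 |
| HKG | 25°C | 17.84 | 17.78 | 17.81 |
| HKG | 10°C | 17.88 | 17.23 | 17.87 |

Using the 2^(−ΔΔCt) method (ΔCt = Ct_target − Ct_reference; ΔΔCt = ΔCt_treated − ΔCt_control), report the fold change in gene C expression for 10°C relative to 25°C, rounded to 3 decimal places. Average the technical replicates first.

Mean Ct: gene C 25°C 23.510; gene C 10°C 22.230; HKG 25°C 17.810; HKG 10°C 17.660
ΔCt(25°C) = 23.510 − 17.810 = 5.700
ΔCt(10°C) = 22.230 − 17.660 = 4.570
ΔΔCt = 4.570 − 5.700 = -1.130
Fold change = 2^(−(-1.130)) = 2^1.130 = 2.1886

2.189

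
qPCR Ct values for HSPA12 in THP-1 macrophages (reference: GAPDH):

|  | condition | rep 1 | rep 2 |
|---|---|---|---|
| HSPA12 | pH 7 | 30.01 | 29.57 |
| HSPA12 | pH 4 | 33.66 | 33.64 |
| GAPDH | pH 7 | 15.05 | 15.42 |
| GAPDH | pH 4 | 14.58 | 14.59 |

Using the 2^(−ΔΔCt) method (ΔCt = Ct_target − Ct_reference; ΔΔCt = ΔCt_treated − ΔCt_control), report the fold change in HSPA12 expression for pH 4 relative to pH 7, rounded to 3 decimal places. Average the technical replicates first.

0.044

Mean Ct: HSPA12 pH 7 29.790; HSPA12 pH 4 33.650; GAPDH pH 7 15.235; GAPDH pH 4 14.585
ΔCt(pH 7) = 29.790 − 15.235 = 14.555
ΔCt(pH 4) = 33.650 − 14.585 = 19.065
ΔΔCt = 19.065 − 14.555 = 4.510
Fold change = 2^(−4.510) = 0.0439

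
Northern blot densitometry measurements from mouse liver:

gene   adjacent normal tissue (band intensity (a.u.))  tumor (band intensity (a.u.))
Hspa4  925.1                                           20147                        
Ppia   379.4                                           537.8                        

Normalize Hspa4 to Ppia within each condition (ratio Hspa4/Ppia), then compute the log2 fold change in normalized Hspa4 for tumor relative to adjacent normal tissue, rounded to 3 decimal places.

Hspa4/Ppia (adjacent normal tissue) = 925.1 / 379.4 = 2.4383
Hspa4/Ppia (tumor) = 20147 / 537.8 = 37.462
Fold change = 37.462 / 2.4383 = 15.3638
log2(15.3638) = 3.9415

3.941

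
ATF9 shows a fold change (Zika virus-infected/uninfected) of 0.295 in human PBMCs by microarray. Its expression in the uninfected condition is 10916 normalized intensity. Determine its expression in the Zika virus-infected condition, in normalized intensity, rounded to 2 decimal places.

Zika virus-infected expression = 10916 × 0.295 = 3220.22

3220.22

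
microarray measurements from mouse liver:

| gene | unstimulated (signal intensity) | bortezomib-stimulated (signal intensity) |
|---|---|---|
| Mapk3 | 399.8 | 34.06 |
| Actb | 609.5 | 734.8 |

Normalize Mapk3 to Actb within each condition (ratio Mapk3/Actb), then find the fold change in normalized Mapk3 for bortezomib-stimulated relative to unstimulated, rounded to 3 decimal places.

0.071

Mapk3/Actb (unstimulated) = 399.8 / 609.5 = 0.65595
Mapk3/Actb (bortezomib-stimulated) = 34.06 / 734.8 = 0.046353
Fold change = 0.046353 / 0.65595 = 0.0707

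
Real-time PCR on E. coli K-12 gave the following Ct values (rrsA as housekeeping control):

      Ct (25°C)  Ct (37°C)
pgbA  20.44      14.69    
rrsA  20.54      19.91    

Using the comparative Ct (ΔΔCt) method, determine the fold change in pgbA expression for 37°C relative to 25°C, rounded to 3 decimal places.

ΔCt(25°C) = 20.440 − 20.540 = -0.100
ΔCt(37°C) = 14.690 − 19.910 = -5.220
ΔΔCt = -5.220 − (-0.100) = -5.120
Fold change = 2^(−(-5.120)) = 2^5.120 = 34.7755

34.776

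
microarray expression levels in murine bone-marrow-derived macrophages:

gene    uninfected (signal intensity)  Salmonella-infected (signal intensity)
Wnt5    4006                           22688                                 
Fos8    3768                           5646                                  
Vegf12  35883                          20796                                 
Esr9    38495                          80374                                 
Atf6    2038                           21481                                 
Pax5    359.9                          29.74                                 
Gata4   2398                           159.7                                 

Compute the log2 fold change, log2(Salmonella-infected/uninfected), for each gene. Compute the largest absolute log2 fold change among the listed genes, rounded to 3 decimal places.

3.908

log2(22688/4006) = 2.502  (Wnt5)
log2(5646/3768) = 0.583  (Fos8)
log2(20796/35883) = -0.787  (Vegf12)
log2(80374/38495) = 1.062  (Esr9)
log2(21481/2038) = 3.398  (Atf6)
log2(29.74/359.9) = -3.597  (Pax5)
log2(159.7/2398) = -3.908  (Gata4)
The largest magnitude belongs to Gata4.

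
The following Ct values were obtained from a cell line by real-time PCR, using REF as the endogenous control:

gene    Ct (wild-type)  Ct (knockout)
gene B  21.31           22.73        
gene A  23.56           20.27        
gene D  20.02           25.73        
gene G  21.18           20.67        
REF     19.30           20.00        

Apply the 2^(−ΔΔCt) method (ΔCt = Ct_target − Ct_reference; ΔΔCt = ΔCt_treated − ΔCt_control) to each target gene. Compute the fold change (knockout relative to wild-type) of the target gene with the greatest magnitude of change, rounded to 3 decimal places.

0.031

gene B: ΔΔCt = (22.73−20.00) − (21.31−19.30) = 2.73 − 2.01 = 0.72; fold change = 2^-0.72 = 0.607
gene A: ΔΔCt = (20.27−20.00) − (23.56−19.30) = 0.27 − 4.26 = -3.99; fold change = 2^3.99 = 15.889
gene D: ΔΔCt = (25.73−20.00) − (20.02−19.30) = 5.73 − 0.72 = 5.01; fold change = 2^-5.01 = 0.031
gene G: ΔΔCt = (20.67−20.00) − (21.18−19.30) = 0.67 − 1.88 = -1.21; fold change = 2^1.21 = 2.313
gene D has the largest |ΔΔCt| = 5.01.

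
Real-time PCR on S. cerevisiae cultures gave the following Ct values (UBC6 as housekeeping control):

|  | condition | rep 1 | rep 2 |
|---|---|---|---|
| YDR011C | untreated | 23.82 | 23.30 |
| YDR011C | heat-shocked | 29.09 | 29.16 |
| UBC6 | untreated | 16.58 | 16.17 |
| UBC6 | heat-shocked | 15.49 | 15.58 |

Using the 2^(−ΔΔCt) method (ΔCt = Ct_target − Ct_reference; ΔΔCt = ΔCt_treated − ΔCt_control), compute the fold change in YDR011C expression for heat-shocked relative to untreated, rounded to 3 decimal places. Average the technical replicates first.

0.012

Mean Ct: YDR011C untreated 23.560; YDR011C heat-shocked 29.125; UBC6 untreated 16.375; UBC6 heat-shocked 15.535
ΔCt(untreated) = 23.560 − 16.375 = 7.185
ΔCt(heat-shocked) = 29.125 − 15.535 = 13.590
ΔΔCt = 13.590 − 7.185 = 6.405
Fold change = 2^(−6.405) = 0.0118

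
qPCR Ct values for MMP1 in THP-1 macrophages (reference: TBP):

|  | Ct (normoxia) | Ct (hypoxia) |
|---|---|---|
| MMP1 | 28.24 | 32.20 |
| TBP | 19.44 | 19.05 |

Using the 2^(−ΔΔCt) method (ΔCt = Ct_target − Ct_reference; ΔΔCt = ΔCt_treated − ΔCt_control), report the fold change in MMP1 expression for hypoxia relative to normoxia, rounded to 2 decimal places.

ΔCt(normoxia) = 28.240 − 19.440 = 8.800
ΔCt(hypoxia) = 32.200 − 19.050 = 13.150
ΔΔCt = 13.150 − 8.800 = 4.350
Fold change = 2^(−4.350) = 0.049

0.05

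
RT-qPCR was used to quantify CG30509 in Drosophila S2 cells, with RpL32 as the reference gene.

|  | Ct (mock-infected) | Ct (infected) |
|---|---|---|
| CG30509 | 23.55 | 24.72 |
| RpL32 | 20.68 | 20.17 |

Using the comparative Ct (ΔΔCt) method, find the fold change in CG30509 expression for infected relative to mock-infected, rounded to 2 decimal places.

0.31

ΔCt(mock-infected) = 23.550 − 20.680 = 2.870
ΔCt(infected) = 24.720 − 20.170 = 4.550
ΔΔCt = 4.550 − 2.870 = 1.680
Fold change = 2^(−1.680) = 0.312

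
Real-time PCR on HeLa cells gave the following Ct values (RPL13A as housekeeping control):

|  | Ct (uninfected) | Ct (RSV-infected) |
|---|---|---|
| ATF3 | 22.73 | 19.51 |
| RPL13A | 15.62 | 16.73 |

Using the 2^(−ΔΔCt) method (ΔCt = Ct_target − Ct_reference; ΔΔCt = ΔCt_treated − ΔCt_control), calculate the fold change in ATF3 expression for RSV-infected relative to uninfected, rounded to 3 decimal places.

ΔCt(uninfected) = 22.730 − 15.620 = 7.110
ΔCt(RSV-infected) = 19.510 − 16.730 = 2.780
ΔΔCt = 2.780 − 7.110 = -4.330
Fold change = 2^(−(-4.330)) = 2^4.330 = 20.1122

20.112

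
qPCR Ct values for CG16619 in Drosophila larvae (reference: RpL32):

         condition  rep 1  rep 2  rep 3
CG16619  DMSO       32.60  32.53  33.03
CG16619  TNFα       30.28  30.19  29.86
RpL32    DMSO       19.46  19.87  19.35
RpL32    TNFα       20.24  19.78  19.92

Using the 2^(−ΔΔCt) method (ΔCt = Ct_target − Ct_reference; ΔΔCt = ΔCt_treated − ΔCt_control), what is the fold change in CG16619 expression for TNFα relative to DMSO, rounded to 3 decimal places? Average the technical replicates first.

8.168

Mean Ct: CG16619 DMSO 32.720; CG16619 TNFα 30.110; RpL32 DMSO 19.560; RpL32 TNFα 19.980
ΔCt(DMSO) = 32.720 − 19.560 = 13.160
ΔCt(TNFα) = 30.110 − 19.980 = 10.130
ΔΔCt = 10.130 − 13.160 = -3.030
Fold change = 2^(−(-3.030)) = 2^3.030 = 8.1681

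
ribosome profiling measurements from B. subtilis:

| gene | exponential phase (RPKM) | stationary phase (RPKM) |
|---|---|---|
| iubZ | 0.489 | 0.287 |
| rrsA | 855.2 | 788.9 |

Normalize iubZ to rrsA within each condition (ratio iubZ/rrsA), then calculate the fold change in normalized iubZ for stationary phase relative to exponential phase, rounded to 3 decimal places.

iubZ/rrsA (exponential phase) = 0.489 / 855.2 = 0.0005718
iubZ/rrsA (stationary phase) = 0.287 / 788.9 = 0.0003638
Fold change = 0.0003638 / 0.0005718 = 0.6362

0.636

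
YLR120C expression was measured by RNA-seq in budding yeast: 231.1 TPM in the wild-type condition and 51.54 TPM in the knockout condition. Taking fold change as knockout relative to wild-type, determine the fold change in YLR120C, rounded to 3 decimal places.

Fold change = 51.54 / 231.1 = 0.2230
YLR120C is downregulated.

0.223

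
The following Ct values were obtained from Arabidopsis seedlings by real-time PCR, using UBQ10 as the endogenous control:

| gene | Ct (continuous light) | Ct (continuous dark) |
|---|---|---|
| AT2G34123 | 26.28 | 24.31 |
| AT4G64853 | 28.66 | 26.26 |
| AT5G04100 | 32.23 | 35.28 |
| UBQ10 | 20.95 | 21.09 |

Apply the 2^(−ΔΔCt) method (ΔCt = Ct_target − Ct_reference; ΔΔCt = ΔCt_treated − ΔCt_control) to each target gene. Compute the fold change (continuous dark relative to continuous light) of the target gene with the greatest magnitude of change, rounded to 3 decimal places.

0.133

AT2G34123: ΔΔCt = (24.31−21.09) − (26.28−20.95) = 3.22 − 5.33 = -2.11; fold change = 2^2.11 = 4.317
AT4G64853: ΔΔCt = (26.26−21.09) − (28.66−20.95) = 5.17 − 7.71 = -2.54; fold change = 2^2.54 = 5.816
AT5G04100: ΔΔCt = (35.28−21.09) − (32.23−20.95) = 14.19 − 11.28 = 2.91; fold change = 2^-2.91 = 0.133
AT5G04100 has the largest |ΔΔCt| = 2.91.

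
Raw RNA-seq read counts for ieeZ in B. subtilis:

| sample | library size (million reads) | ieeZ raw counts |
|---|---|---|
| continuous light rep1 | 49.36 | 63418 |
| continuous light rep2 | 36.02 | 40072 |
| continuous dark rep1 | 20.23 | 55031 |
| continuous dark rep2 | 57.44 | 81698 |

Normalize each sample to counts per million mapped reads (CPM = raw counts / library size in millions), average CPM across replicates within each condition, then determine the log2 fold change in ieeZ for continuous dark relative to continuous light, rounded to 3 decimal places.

0.789

CPM(continuous light rep1) = 63418 / 49.36 = 1284.8055
CPM(continuous light rep2) = 40072 / 36.02 = 1112.4931
CPM(continuous dark rep1) = 55031 / 20.23 = 2720.2669
CPM(continuous dark rep2) = 81698 / 57.44 = 1422.3189
mean CPM(continuous light) = 1198.6493; mean CPM(continuous dark) = 2071.2929
Fold change = 2071.2929 / 1198.6493 = 1.72802
log2(1.72802) = 0.7891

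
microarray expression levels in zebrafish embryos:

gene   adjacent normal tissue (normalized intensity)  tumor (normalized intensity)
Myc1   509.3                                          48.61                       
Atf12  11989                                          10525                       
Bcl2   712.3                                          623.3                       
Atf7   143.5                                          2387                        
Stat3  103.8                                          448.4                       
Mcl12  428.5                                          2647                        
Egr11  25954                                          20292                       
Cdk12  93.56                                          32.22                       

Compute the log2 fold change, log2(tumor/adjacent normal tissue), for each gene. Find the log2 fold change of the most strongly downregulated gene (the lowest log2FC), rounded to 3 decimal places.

-3.389

log2(48.61/509.3) = -3.389  (Myc1)
log2(10525/11989) = -0.188  (Atf12)
log2(623.3/712.3) = -0.193  (Bcl2)
log2(2387/143.5) = 4.056  (Atf7)
log2(448.4/103.8) = 2.111  (Stat3)
log2(2647/428.5) = 2.627  (Mcl12)
log2(20292/25954) = -0.355  (Egr11)
log2(32.22/93.56) = -1.538  (Cdk12)
Myc1 is most strongly downregulated.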